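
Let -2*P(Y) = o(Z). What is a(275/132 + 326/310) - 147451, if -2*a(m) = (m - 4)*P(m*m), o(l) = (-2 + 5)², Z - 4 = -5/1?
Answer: -365683307/2480 ≈ -1.4745e+5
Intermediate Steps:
Z = -1 (Z = 4 - 5/1 = 4 - 5*1 = 4 - 5 = -1)
o(l) = 9 (o(l) = 3² = 9)
P(Y) = -9/2 (P(Y) = -½*9 = -9/2)
a(m) = -9 + 9*m/4 (a(m) = -(m - 4)*(-9)/(2*2) = -(-4 + m)*(-9)/(2*2) = -(18 - 9*m/2)/2 = -9 + 9*m/4)
a(275/132 + 326/310) - 147451 = (-9 + 9*(275/132 + 326/310)/4) - 147451 = (-9 + 9*(275*(1/132) + 326*(1/310))/4) - 147451 = (-9 + 9*(25/12 + 163/155)/4) - 147451 = (-9 + (9/4)*(5831/1860)) - 147451 = (-9 + 17493/2480) - 147451 = -4827/2480 - 147451 = -365683307/2480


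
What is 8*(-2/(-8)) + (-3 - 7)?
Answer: -8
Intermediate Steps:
8*(-2/(-8)) + (-3 - 7) = 8*(-2*(-⅛)) - 10 = 8*(¼) - 10 = 2 - 10 = -8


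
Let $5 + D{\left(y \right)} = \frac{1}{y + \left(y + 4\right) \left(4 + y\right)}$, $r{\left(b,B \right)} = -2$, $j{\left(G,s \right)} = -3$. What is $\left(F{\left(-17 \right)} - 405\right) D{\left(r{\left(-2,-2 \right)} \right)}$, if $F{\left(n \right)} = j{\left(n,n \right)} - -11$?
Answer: $\frac{3573}{2} \approx 1786.5$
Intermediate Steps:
$D{\left(y \right)} = -5 + \frac{1}{y + \left(4 + y\right)^{2}}$ ($D{\left(y \right)} = -5 + \frac{1}{y + \left(y + 4\right) \left(4 + y\right)} = -5 + \frac{1}{y + \left(4 + y\right) \left(4 + y\right)} = -5 + \frac{1}{y + \left(4 + y\right)^{2}}$)
$F{\left(n \right)} = 8$ ($F{\left(n \right)} = -3 - -11 = -3 + 11 = 8$)
$\left(F{\left(-17 \right)} - 405\right) D{\left(r{\left(-2,-2 \right)} \right)} = \left(8 - 405\right) \frac{1 - -10 - 5 \left(4 - 2\right)^{2}}{-2 + \left(4 - 2\right)^{2}} = - 397 \frac{1 + 10 - 5 \cdot 2^{2}}{-2 + 2^{2}} = - 397 \frac{1 + 10 - 20}{-2 + 4} = - 397 \frac{1 + 10 - 20}{2} = - 397 \cdot \frac{1}{2} \left(-9\right) = \left(-397\right) \left(- \frac{9}{2}\right) = \frac{3573}{2}$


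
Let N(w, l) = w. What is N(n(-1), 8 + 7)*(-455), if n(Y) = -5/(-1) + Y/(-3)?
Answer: -7280/3 ≈ -2426.7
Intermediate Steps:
n(Y) = 5 - Y/3 (n(Y) = -5*(-1) + Y*(-1/3) = 5 - Y/3)
N(n(-1), 8 + 7)*(-455) = (5 - 1/3*(-1))*(-455) = (5 + 1/3)*(-455) = (16/3)*(-455) = -7280/3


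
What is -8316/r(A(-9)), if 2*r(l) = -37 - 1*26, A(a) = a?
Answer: 264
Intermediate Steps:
r(l) = -63/2 (r(l) = (-37 - 1*26)/2 = (-37 - 26)/2 = (½)*(-63) = -63/2)
-8316/r(A(-9)) = -8316/(-63/2) = -8316*(-2/63) = 264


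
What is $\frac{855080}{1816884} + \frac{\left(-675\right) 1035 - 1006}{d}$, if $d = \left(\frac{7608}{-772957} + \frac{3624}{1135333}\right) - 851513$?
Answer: $\frac{438619470045270086914861}{339419735847692007123429} \approx 1.2923$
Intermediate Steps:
$d = - \frac{747256810776454649}{877563589681}$ ($d = \left(7608 \left(- \frac{1}{772957}\right) + 3624 \cdot \frac{1}{1135333}\right) - 851513 = \left(- \frac{7608}{772957} + \frac{3624}{1135333}\right) - 851513 = - \frac{5836417296}{877563589681} - 851513 = - \frac{747256810776454649}{877563589681} \approx -8.5151 \cdot 10^{5}$)
$\frac{855080}{1816884} + \frac{\left(-675\right) 1035 - 1006}{d} = \frac{855080}{1816884} + \frac{\left(-675\right) 1035 - 1006}{- \frac{747256810776454649}{877563589681}} = 855080 \cdot \frac{1}{1816884} + \left(-698625 - 1006\right) \left(- \frac{877563589681}{747256810776454649}\right) = \frac{213770}{454221} - - \frac{613970691812107711}{747256810776454649} = \frac{213770}{454221} + \frac{613970691812107711}{747256810776454649} = \frac{438619470045270086914861}{339419735847692007123429}$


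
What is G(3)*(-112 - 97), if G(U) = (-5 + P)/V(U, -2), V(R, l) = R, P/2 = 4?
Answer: -209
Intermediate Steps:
P = 8 (P = 2*4 = 8)
G(U) = 3/U (G(U) = (-5 + 8)/U = 3/U)
G(3)*(-112 - 97) = (3/3)*(-112 - 97) = (3*(⅓))*(-209) = 1*(-209) = -209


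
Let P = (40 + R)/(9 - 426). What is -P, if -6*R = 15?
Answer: 25/278 ≈ 0.089928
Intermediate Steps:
R = -5/2 (R = -1/6*15 = -5/2 ≈ -2.5000)
P = -25/278 (P = (40 - 5/2)/(9 - 426) = (75/2)/(-417) = (75/2)*(-1/417) = -25/278 ≈ -0.089928)
-P = -1*(-25/278) = 25/278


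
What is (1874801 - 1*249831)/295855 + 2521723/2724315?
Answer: 13096188617/2040511935 ≈ 6.4181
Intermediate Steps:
(1874801 - 1*249831)/295855 + 2521723/2724315 = (1874801 - 249831)*(1/295855) + 2521723*(1/2724315) = 1624970*(1/295855) + 2521723/2724315 = 324994/59171 + 2521723/2724315 = 13096188617/2040511935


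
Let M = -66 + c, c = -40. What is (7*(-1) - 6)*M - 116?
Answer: 1262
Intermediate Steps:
M = -106 (M = -66 - 40 = -106)
(7*(-1) - 6)*M - 116 = (7*(-1) - 6)*(-106) - 116 = (-7 - 6)*(-106) - 116 = -13*(-106) - 116 = 1378 - 116 = 1262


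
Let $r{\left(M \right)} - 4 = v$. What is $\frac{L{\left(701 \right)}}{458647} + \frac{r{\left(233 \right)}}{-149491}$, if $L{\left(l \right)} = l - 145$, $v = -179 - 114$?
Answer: $\frac{215665979}{68563598677} \approx 0.0031455$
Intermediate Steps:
$v = -293$
$r{\left(M \right)} = -289$ ($r{\left(M \right)} = 4 - 293 = -289$)
$L{\left(l \right)} = -145 + l$ ($L{\left(l \right)} = l - 145 = -145 + l$)
$\frac{L{\left(701 \right)}}{458647} + \frac{r{\left(233 \right)}}{-149491} = \frac{-145 + 701}{458647} - \frac{289}{-149491} = 556 \cdot \frac{1}{458647} - - \frac{289}{149491} = \frac{556}{458647} + \frac{289}{149491} = \frac{215665979}{68563598677}$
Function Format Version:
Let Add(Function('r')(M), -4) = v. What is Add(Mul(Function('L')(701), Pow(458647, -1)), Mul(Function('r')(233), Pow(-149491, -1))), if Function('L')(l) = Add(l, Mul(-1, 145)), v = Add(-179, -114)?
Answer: Rational(215665979, 68563598677) ≈ 0.0031455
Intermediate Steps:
v = -293
Function('r')(M) = -289 (Function('r')(M) = Add(4, -293) = -289)
Function('L')(l) = Add(-145, l) (Function('L')(l) = Add(l, -145) = Add(-145, l))
Add(Mul(Function('L')(701), Pow(458647, -1)), Mul(Function('r')(233), Pow(-149491, -1))) = Add(Mul(Add(-145, 701), Pow(458647, -1)), Mul(-289, Pow(-149491, -1))) = Add(Mul(556, Rational(1, 458647)), Mul(-289, Rational(-1, 149491))) = Add(Rational(556, 458647), Rational(289, 149491)) = Rational(215665979, 68563598677)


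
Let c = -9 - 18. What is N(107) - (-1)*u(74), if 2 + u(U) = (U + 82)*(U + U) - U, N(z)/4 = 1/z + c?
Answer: 2450732/107 ≈ 22904.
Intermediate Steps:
c = -27
N(z) = -108 + 4/z (N(z) = 4*(1/z - 27) = 4*(-27 + 1/z) = -108 + 4/z)
u(U) = -2 - U + 2*U*(82 + U) (u(U) = -2 + ((U + 82)*(U + U) - U) = -2 + ((82 + U)*(2*U) - U) = -2 + (2*U*(82 + U) - U) = -2 + (-U + 2*U*(82 + U)) = -2 - U + 2*U*(82 + U))
N(107) - (-1)*u(74) = (-108 + 4/107) - (-1)*(-2 + 2*74² + 163*74) = (-108 + 4*(1/107)) - (-1)*(-2 + 2*5476 + 12062) = (-108 + 4/107) - (-1)*(-2 + 10952 + 12062) = -11552/107 - (-1)*23012 = -11552/107 - 1*(-23012) = -11552/107 + 23012 = 2450732/107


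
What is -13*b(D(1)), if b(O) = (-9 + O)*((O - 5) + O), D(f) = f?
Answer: -312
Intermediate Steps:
b(O) = (-9 + O)*(-5 + 2*O) (b(O) = (-9 + O)*((-5 + O) + O) = (-9 + O)*(-5 + 2*O))
-13*b(D(1)) = -13*(45 - 23*1 + 2*1²) = -13*(45 - 23 + 2*1) = -13*(45 - 23 + 2) = -13*24 = -312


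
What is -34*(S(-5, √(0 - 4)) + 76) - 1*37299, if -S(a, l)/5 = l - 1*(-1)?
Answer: -39713 + 340*I ≈ -39713.0 + 340.0*I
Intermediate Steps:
S(a, l) = -5 - 5*l (S(a, l) = -5*(l - 1*(-1)) = -5*(l + 1) = -5*(1 + l) = -5 - 5*l)
-34*(S(-5, √(0 - 4)) + 76) - 1*37299 = -34*((-5 - 5*√(0 - 4)) + 76) - 1*37299 = -34*((-5 - 10*I) + 76) - 37299 = -34*(71 - 10*I) - 37299 = (-2414 + 340*I) - 37299 = -39713 + 340*I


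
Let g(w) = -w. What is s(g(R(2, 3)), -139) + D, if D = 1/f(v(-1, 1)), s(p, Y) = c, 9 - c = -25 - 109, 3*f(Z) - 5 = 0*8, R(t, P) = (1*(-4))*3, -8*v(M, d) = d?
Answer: 718/5 ≈ 143.60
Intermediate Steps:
v(M, d) = -d/8
R(t, P) = -12 (R(t, P) = -4*3 = -12)
f(Z) = 5/3 (f(Z) = 5/3 + (0*8)/3 = 5/3 + (1/3)*0 = 5/3 + 0 = 5/3)
c = 143 (c = 9 - (-25 - 109) = 9 - 1*(-134) = 9 + 134 = 143)
s(p, Y) = 143
D = 3/5 (D = 1/(5/3) = 3/5 ≈ 0.60000)
s(g(R(2, 3)), -139) + D = 143 + 3/5 = 718/5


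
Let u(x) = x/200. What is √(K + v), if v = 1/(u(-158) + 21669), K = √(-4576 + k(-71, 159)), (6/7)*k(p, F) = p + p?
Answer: √(1950138900 + 70426698690615*I*√1707)/6500463 ≈ 5.8677 + 5.8677*I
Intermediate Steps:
u(x) = x/200 (u(x) = x*(1/200) = x/200)
k(p, F) = 7*p/3 (k(p, F) = 7*(p + p)/6 = 7*(2*p)/6 = 7*p/3)
K = 5*I*√1707/3 (K = √(-4576 + (7/3)*(-71)) = √(-4576 - 497/3) = √(-14225/3) = 5*I*√1707/3 ≈ 68.86*I)
v = 100/2166821 (v = 1/((1/200)*(-158) + 21669) = 1/(-79/100 + 21669) = 1/(2166821/100) = 100/2166821 ≈ 4.6151e-5)
√(K + v) = √(5*I*√1707/3 + 100/2166821) = √(100/2166821 + 5*I*√1707/3)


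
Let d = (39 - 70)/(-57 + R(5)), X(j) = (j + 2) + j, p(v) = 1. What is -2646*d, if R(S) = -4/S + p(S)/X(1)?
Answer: -1640520/1151 ≈ -1425.3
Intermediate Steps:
X(j) = 2 + 2*j (X(j) = (2 + j) + j = 2 + 2*j)
R(S) = ¼ - 4/S (R(S) = -4/S + 1/(2 + 2*1) = -4/S + 1/(2 + 2) = -4/S + 1/4 = -4/S + 1*(¼) = -4/S + ¼ = ¼ - 4/S)
d = 620/1151 (d = (39 - 70)/(-57 + (¼)*(-16 + 5)/5) = -31/(-57 + (¼)*(⅕)*(-11)) = -31/(-57 - 11/20) = -31/(-1151/20) = -31*(-20/1151) = 620/1151 ≈ 0.53866)
-2646*d = -2646*620/1151 = -1640520/1151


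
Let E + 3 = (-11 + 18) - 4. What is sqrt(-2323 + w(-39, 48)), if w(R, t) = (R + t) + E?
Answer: I*sqrt(2314) ≈ 48.104*I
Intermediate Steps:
E = 0 (E = -3 + ((-11 + 18) - 4) = -3 + (7 - 4) = -3 + 3 = 0)
w(R, t) = R + t (w(R, t) = (R + t) + 0 = R + t)
sqrt(-2323 + w(-39, 48)) = sqrt(-2323 + (-39 + 48)) = sqrt(-2323 + 9) = sqrt(-2314) = I*sqrt(2314)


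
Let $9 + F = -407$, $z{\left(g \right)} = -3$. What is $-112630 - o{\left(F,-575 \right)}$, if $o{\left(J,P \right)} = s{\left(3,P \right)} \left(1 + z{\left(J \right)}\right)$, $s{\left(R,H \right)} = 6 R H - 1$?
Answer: $-133332$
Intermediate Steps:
$F = -416$ ($F = -9 - 407 = -416$)
$s{\left(R,H \right)} = -1 + 6 H R$ ($s{\left(R,H \right)} = 6 H R - 1 = -1 + 6 H R$)
$o{\left(J,P \right)} = 2 - 36 P$ ($o{\left(J,P \right)} = \left(-1 + 6 P 3\right) \left(1 - 3\right) = \left(-1 + 18 P\right) \left(-2\right) = 2 - 36 P$)
$-112630 - o{\left(F,-575 \right)} = -112630 - \left(2 - -20700\right) = -112630 - \left(2 + 20700\right) = -112630 - 20702 = -133332$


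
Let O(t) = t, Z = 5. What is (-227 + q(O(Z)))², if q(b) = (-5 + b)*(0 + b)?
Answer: 51529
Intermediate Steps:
q(b) = b*(-5 + b) (q(b) = (-5 + b)*b = b*(-5 + b))
(-227 + q(O(Z)))² = (-227 + 5*(-5 + 5))² = (-227 + 5*0)² = (-227 + 0)² = (-227)² = 51529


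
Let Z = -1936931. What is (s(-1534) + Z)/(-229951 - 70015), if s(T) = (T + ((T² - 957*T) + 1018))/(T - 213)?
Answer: 3387639135/524040602 ≈ 6.4645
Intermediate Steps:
s(T) = (1018 + T² - 956*T)/(-213 + T) (s(T) = (T + (1018 + T² - 957*T))/(-213 + T) = (1018 + T² - 956*T)/(-213 + T))
(s(-1534) + Z)/(-229951 - 70015) = ((1018 + (-1534)² - 956*(-1534))/(-213 - 1534) - 1936931)/(-229951 - 70015) = ((1018 + 2353156 + 1466504)/(-1747) - 1936931)/(-299966) = (-1/1747*3820678 - 1936931)*(-1/299966) = (-3820678/1747 - 1936931)*(-1/299966) = -3387639135/1747*(-1/299966) = 3387639135/524040602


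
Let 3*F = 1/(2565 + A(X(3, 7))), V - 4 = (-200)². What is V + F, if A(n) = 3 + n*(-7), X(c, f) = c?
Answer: 305670565/7641 ≈ 40004.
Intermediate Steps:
A(n) = 3 - 7*n
V = 40004 (V = 4 + (-200)² = 4 + 40000 = 40004)
F = 1/7641 (F = 1/(3*(2565 + (3 - 7*3))) = 1/(3*(2565 + (3 - 21))) = 1/(3*(2565 - 18)) = (⅓)/2547 = (⅓)*(1/2547) = 1/7641 ≈ 0.00013087)
V + F = 40004 + 1/7641 = 305670565/7641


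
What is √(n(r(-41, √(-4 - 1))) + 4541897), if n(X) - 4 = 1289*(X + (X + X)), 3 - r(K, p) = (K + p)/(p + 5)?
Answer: √3*√((7642019 + 1516545*I*√5)/(5 + I*√5)) ≈ 2139.9 - 3.0979*I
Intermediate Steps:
r(K, p) = 3 - (K + p)/(5 + p) (r(K, p) = 3 - (K + p)/(p + 5) = 3 - (K + p)/(5 + p))
n(X) = 4 + 3867*X (n(X) = 4 + 1289*(X + (X + X)) = 4 + 1289*(X + 2*X) = 4 + 1289*(3*X) = 4 + 3867*X)
√(n(r(-41, √(-4 - 1))) + 4541897) = √((4 + 3867*((15 - 1*(-41) + 2*√(-4 - 1))/(5 + √(-4 - 1)))) + 4541897) = √((4 + 3867*((15 + 41 + 2*√(-5))/(5 + √(-5)))) + 4541897) = √((4 + 3867*((15 + 41 + 2*(I*√5))/(5 + I*√5))) + 4541897) = √((4 + 3867*((15 + 41 + 2*I*√5)/(5 + I*√5))) + 4541897) = √((4 + 3867*((56 + 2*I*√5)/(5 + I*√5))) + 4541897) = √((4 + 3867*(56 + 2*I*√5)/(5 + I*√5)) + 4541897) = √(4541901 + 3867*(56 + 2*I*√5)/(5 + I*√5))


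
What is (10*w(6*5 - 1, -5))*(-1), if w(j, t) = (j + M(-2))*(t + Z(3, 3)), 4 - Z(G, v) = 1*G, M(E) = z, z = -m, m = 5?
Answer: 960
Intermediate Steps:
z = -5 (z = -1*5 = -5)
M(E) = -5
Z(G, v) = 4 - G
w(j, t) = (1 + t)*(-5 + j) (w(j, t) = (j - 5)*(t + (4 - 1*3)) = (-5 + j)*(t + (4 - 3)) = (-5 + j)*(t + 1) = (-5 + j)*(1 + t) = (1 + t)*(-5 + j))
(10*w(6*5 - 1, -5))*(-1) = (10*(-5 + (6*5 - 1) - 5*(-5) + (6*5 - 1)*(-5)))*(-1) = (10*(-5 + (30 - 1) + 25 + (30 - 1)*(-5)))*(-1) = (10*(-5 + 29 + 25 + 29*(-5)))*(-1) = (10*(-5 + 29 + 25 - 145))*(-1) = (10*(-96))*(-1) = -960*(-1) = 960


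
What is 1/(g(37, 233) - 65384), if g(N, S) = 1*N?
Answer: -1/65347 ≈ -1.5303e-5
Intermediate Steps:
g(N, S) = N
1/(g(37, 233) - 65384) = 1/(37 - 65384) = 1/(-65347) = -1/65347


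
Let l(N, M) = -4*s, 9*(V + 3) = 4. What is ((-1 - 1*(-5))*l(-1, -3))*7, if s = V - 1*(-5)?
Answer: -2464/9 ≈ -273.78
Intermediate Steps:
V = -23/9 (V = -3 + (⅑)*4 = -3 + 4/9 = -23/9 ≈ -2.5556)
s = 22/9 (s = -23/9 - 1*(-5) = -23/9 + 5 = 22/9 ≈ 2.4444)
l(N, M) = -88/9 (l(N, M) = -4*22/9 = -88/9)
((-1 - 1*(-5))*l(-1, -3))*7 = ((-1 - 1*(-5))*(-88/9))*7 = ((-1 + 5)*(-88/9))*7 = (4*(-88/9))*7 = -352/9*7 = -2464/9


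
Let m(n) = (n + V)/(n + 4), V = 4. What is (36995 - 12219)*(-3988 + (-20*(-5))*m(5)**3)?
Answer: -96329088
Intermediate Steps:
m(n) = 1 (m(n) = (n + 4)/(n + 4) = (4 + n)/(4 + n) = 1)
(36995 - 12219)*(-3988 + (-20*(-5))*m(5)**3) = (36995 - 12219)*(-3988 - 20*(-5)*1**3) = 24776*(-3988 + 100*1) = 24776*(-3988 + 100) = 24776*(-3888) = -96329088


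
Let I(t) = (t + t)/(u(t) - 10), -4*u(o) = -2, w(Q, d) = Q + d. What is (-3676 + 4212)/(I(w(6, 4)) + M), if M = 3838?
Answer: 5092/36441 ≈ 0.13973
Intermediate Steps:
u(o) = ½ (u(o) = -¼*(-2) = ½)
I(t) = -4*t/19 (I(t) = (t + t)/(½ - 10) = (2*t)/(-19/2) = (2*t)*(-2/19) = -4*t/19)
(-3676 + 4212)/(I(w(6, 4)) + M) = (-3676 + 4212)/(-4*(6 + 4)/19 + 3838) = 536/(-4/19*10 + 3838) = 536/(-40/19 + 3838) = 536/(72882/19) = 536*(19/72882) = 5092/36441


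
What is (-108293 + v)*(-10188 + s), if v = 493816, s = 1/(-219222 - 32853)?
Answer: -990077076157823/252075 ≈ -3.9277e+9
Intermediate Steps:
s = -1/252075 (s = 1/(-252075) = -1/252075 ≈ -3.9671e-6)
(-108293 + v)*(-10188 + s) = (-108293 + 493816)*(-10188 - 1/252075) = 385523*(-2568140101/252075) = -990077076157823/252075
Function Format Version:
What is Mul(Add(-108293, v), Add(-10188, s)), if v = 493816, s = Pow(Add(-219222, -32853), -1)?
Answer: Rational(-990077076157823, 252075) ≈ -3.9277e+9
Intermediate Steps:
s = Rational(-1, 252075) (s = Pow(-252075, -1) = Rational(-1, 252075) ≈ -3.9671e-6)
Mul(Add(-108293, v), Add(-10188, s)) = Mul(Add(-108293, 493816), Add(-10188, Rational(-1, 252075))) = Mul(385523, Rational(-2568140101, 252075)) = Rational(-990077076157823, 252075)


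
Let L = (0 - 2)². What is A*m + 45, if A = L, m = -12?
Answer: -3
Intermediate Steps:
L = 4 (L = (-2)² = 4)
A = 4
A*m + 45 = 4*(-12) + 45 = -48 + 45 = -3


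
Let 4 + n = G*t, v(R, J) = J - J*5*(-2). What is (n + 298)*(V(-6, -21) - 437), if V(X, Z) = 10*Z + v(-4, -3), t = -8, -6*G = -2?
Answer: -594320/3 ≈ -1.9811e+5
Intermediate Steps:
G = ⅓ (G = -⅙*(-2) = ⅓ ≈ 0.33333)
v(R, J) = 11*J (v(R, J) = J - 5*J*(-2) = J - (-10)*J = J + 10*J = 11*J)
V(X, Z) = -33 + 10*Z (V(X, Z) = 10*Z + 11*(-3) = 10*Z - 33 = -33 + 10*Z)
n = -20/3 (n = -4 + (⅓)*(-8) = -4 - 8/3 = -20/3 ≈ -6.6667)
(n + 298)*(V(-6, -21) - 437) = (-20/3 + 298)*((-33 + 10*(-21)) - 437) = 874*((-33 - 210) - 437)/3 = 874*(-243 - 437)/3 = (874/3)*(-680) = -594320/3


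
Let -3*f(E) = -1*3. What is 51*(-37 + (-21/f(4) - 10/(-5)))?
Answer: -2856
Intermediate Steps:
f(E) = 1 (f(E) = -(-1)*3/3 = -⅓*(-3) = 1)
51*(-37 + (-21/f(4) - 10/(-5))) = 51*(-37 + (-21/1 - 10/(-5))) = 51*(-37 + (-21*1 - 10*(-⅕))) = 51*(-37 + (-21 + 2)) = 51*(-37 - 19) = 51*(-56) = -2856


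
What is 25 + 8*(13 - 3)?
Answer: 105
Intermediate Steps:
25 + 8*(13 - 3) = 25 + 8*10 = 25 + 80 = 105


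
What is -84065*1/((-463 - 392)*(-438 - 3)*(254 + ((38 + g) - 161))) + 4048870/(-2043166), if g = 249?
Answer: -58029749633279/29274666332940 ≈ -1.9823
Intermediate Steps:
-84065*1/((-463 - 392)*(-438 - 3)*(254 + ((38 + g) - 161))) + 4048870/(-2043166) = -84065*1/((-463 - 392)*(-438 - 3)*(254 + ((38 + 249) - 161))) + 4048870/(-2043166) = -84065*1/(377055*(254 + (287 - 161))) + 4048870*(-1/2043166) = -84065*1/(377055*(254 + 126)) - 2024435/1021583 = -84065/(377055*380) - 2024435/1021583 = -84065/143280900 - 2024435/1021583 = -84065*1/143280900 - 2024435/1021583 = -16813/28656180 - 2024435/1021583 = -58029749633279/29274666332940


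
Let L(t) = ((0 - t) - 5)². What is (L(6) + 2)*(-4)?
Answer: -492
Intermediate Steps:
L(t) = (-5 - t)² (L(t) = (-t - 5)² = (-5 - t)²)
(L(6) + 2)*(-4) = ((5 + 6)² + 2)*(-4) = (11² + 2)*(-4) = (121 + 2)*(-4) = 123*(-4) = -492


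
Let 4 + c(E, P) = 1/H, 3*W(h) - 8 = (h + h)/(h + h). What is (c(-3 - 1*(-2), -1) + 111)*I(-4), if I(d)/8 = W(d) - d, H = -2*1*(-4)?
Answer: 5999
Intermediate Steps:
W(h) = 3 (W(h) = 8/3 + ((h + h)/(h + h))/3 = 8/3 + ((2*h)/((2*h)))/3 = 8/3 + ((2*h)*(1/(2*h)))/3 = 8/3 + (⅓)*1 = 8/3 + ⅓ = 3)
H = 8 (H = -2*(-4) = 8)
I(d) = 24 - 8*d (I(d) = 8*(3 - d) = 24 - 8*d)
c(E, P) = -31/8 (c(E, P) = -4 + 1/8 = -4 + ⅛ = -31/8)
(c(-3 - 1*(-2), -1) + 111)*I(-4) = (-31/8 + 111)*(24 - 8*(-4)) = 857*(24 + 32)/8 = (857/8)*56 = 5999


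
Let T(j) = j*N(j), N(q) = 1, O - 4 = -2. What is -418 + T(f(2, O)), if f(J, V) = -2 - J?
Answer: -422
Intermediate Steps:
O = 2 (O = 4 - 2 = 2)
T(j) = j (T(j) = j*1 = j)
-418 + T(f(2, O)) = -418 + (-2 - 1*2) = -418 + (-2 - 2) = -418 - 4 = -422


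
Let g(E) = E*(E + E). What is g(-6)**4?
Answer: 26873856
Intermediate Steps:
g(E) = 2*E**2 (g(E) = E*(2*E) = 2*E**2)
g(-6)**4 = (2*(-6)**2)**4 = (2*36)**4 = 72**4 = 26873856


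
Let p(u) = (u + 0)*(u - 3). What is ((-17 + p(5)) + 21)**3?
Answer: 2744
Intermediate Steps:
p(u) = u*(-3 + u)
((-17 + p(5)) + 21)**3 = ((-17 + 5*(-3 + 5)) + 21)**3 = ((-17 + 5*2) + 21)**3 = ((-17 + 10) + 21)**3 = (-7 + 21)**3 = 14**3 = 2744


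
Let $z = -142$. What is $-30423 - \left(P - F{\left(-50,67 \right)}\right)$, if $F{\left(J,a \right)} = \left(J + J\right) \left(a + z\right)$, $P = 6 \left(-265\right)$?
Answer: $-21333$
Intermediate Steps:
$P = -1590$
$F{\left(J,a \right)} = 2 J \left(-142 + a\right)$ ($F{\left(J,a \right)} = \left(J + J\right) \left(a - 142\right) = 2 J \left(-142 + a\right)$)
$-30423 - \left(P - F{\left(-50,67 \right)}\right) = -30423 - \left(-1590 + 100 \left(-142 + 67\right)\right) = -30423 + \left(2 \left(-50\right) \left(-75\right) + 1590\right) = -30423 + \left(7500 + 1590\right) = -30423 + 9090 = -21333$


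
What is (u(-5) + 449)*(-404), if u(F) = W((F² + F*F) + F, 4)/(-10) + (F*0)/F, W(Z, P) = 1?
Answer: -906778/5 ≈ -1.8136e+5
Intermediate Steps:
u(F) = -⅒ (u(F) = 1/(-10) + (F*0)/F = 1*(-⅒) + 0/F = -⅒ + 0 = -⅒)
(u(-5) + 449)*(-404) = (-⅒ + 449)*(-404) = (4489/10)*(-404) = -906778/5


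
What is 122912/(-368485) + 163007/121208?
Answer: 45167716699/44663329880 ≈ 1.0113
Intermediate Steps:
122912/(-368485) + 163007/121208 = 122912*(-1/368485) + 163007*(1/121208) = -122912/368485 + 163007/121208 = 45167716699/44663329880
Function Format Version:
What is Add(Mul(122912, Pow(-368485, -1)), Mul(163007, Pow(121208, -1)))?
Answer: Rational(45167716699, 44663329880) ≈ 1.0113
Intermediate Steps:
Add(Mul(122912, Pow(-368485, -1)), Mul(163007, Pow(121208, -1))) = Add(Mul(122912, Rational(-1, 368485)), Mul(163007, Rational(1, 121208))) = Add(Rational(-122912, 368485), Rational(163007, 121208)) = Rational(45167716699, 44663329880)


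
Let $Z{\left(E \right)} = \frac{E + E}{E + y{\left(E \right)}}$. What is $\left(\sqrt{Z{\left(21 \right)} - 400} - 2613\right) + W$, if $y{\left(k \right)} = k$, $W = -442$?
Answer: $-3055 + i \sqrt{399} \approx -3055.0 + 19.975 i$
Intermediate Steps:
$Z{\left(E \right)} = 1$ ($Z{\left(E \right)} = \frac{E + E}{E + E} = \frac{2 E}{2 E} = 2 E \frac{1}{2 E} = 1$)
$\left(\sqrt{Z{\left(21 \right)} - 400} - 2613\right) + W = \left(\sqrt{1 - 400} - 2613\right) - 442 = \left(\sqrt{-399} - 2613\right) - 442 = \left(i \sqrt{399} - 2613\right) - 442 = \left(-2613 + i \sqrt{399}\right) - 442 = -3055 + i \sqrt{399}$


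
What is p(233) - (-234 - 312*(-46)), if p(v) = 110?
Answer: -14008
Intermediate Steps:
p(233) - (-234 - 312*(-46)) = 110 - (-234 - 312*(-46)) = 110 - (-234 + 14352) = 110 - 1*14118 = 110 - 14118 = -14008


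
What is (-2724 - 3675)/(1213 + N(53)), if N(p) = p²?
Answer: -6399/4022 ≈ -1.5910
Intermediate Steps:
(-2724 - 3675)/(1213 + N(53)) = (-2724 - 3675)/(1213 + 53²) = -6399/(1213 + 2809) = -6399/4022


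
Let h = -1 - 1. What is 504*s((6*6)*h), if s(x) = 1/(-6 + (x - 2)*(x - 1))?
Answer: 126/1349 ≈ 0.093403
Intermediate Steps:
h = -2
s(x) = 1/(-6 + (-1 + x)*(-2 + x)) (s(x) = 1/(-6 + (-2 + x)*(-1 + x)) = 1/(-6 + (-1 + x)*(-2 + x)))
504*s((6*6)*h) = 504/(-4 + ((6*6)*(-2))**2 - 3*6*6*(-2)) = 504/(-4 + (36*(-2))**2 - 108*(-2)) = 504/(-4 + (-72)**2 - 3*(-72)) = 504/(-4 + 5184 + 216) = 504/5396 = 504*(1/5396) = 126/1349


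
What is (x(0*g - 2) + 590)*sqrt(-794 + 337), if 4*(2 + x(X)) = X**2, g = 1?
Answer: 589*I*sqrt(457) ≈ 12591.0*I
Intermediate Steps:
x(X) = -2 + X**2/4
(x(0*g - 2) + 590)*sqrt(-794 + 337) = ((-2 + (0*1 - 2)**2/4) + 590)*sqrt(-794 + 337) = ((-2 + (0 - 2)**2/4) + 590)*sqrt(-457) = ((-2 + (1/4)*(-2)**2) + 590)*(I*sqrt(457)) = ((-2 + (1/4)*4) + 590)*(I*sqrt(457)) = ((-2 + 1) + 590)*(I*sqrt(457)) = (-1 + 590)*(I*sqrt(457)) = 589*(I*sqrt(457)) = 589*I*sqrt(457)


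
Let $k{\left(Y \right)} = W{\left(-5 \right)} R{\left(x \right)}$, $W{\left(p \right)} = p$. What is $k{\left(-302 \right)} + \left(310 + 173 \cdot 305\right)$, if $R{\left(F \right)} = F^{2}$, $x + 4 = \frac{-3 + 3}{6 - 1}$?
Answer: $52995$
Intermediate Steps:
$x = -4$ ($x = -4 + \frac{-3 + 3}{6 - 1} = -4 + \frac{0}{5} = -4 + 0 \cdot \frac{1}{5} = -4 + 0 = -4$)
$k{\left(Y \right)} = -80$ ($k{\left(Y \right)} = - 5 \left(-4\right)^{2} = \left(-5\right) 16 = -80$)
$k{\left(-302 \right)} + \left(310 + 173 \cdot 305\right) = -80 + \left(310 + 173 \cdot 305\right) = -80 + \left(310 + 52765\right) = -80 + 53075 = 52995$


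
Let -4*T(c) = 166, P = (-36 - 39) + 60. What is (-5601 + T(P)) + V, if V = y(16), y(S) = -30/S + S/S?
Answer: -45147/8 ≈ -5643.4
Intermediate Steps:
y(S) = 1 - 30/S (y(S) = -30/S + 1 = 1 - 30/S)
P = -15 (P = -75 + 60 = -15)
T(c) = -83/2 (T(c) = -¼*166 = -83/2)
V = -7/8 (V = (-30 + 16)/16 = (1/16)*(-14) = -7/8 ≈ -0.87500)
(-5601 + T(P)) + V = (-5601 - 83/2) - 7/8 = -11285/2 - 7/8 = -45147/8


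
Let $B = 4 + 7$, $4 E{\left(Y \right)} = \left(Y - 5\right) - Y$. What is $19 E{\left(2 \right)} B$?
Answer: $- \frac{1045}{4} \approx -261.25$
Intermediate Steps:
$E{\left(Y \right)} = - \frac{5}{4}$ ($E{\left(Y \right)} = \frac{\left(Y - 5\right) - Y}{4} = \frac{\left(-5 + Y\right) - Y}{4} = \frac{1}{4} \left(-5\right) = - \frac{5}{4}$)
$B = 11$
$19 E{\left(2 \right)} B = 19 \left(- \frac{5}{4}\right) 11 = \left(- \frac{95}{4}\right) 11 = - \frac{1045}{4}$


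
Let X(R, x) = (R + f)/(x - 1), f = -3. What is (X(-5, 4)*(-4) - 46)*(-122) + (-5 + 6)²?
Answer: 12935/3 ≈ 4311.7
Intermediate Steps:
X(R, x) = (-3 + R)/(-1 + x) (X(R, x) = (R - 3)/(x - 1) = (-3 + R)/(-1 + x))
(X(-5, 4)*(-4) - 46)*(-122) + (-5 + 6)² = (((-3 - 5)/(-1 + 4))*(-4) - 46)*(-122) + (-5 + 6)² = ((-8/3)*(-4) - 46)*(-122) + 1² = (((⅓)*(-8))*(-4) - 46)*(-122) + 1 = (-8/3*(-4) - 46)*(-122) + 1 = (32/3 - 46)*(-122) + 1 = -106/3*(-122) + 1 = 12932/3 + 1 = 12935/3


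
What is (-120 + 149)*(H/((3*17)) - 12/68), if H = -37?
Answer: -1334/51 ≈ -26.157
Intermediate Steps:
(-120 + 149)*(H/((3*17)) - 12/68) = (-120 + 149)*(-37/(3*17) - 12/68) = 29*(-37/51 - 12*1/68) = 29*(-37*1/51 - 3/17) = 29*(-37/51 - 3/17) = 29*(-46/51) = -1334/51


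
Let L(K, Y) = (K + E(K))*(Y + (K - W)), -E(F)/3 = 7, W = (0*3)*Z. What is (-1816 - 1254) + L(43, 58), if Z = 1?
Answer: -848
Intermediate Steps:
W = 0 (W = (0*3)*1 = 0*1 = 0)
E(F) = -21 (E(F) = -3*7 = -21)
L(K, Y) = (-21 + K)*(K + Y) (L(K, Y) = (K - 21)*(Y + (K - 1*0)) = (-21 + K)*(Y + (K + 0)) = (-21 + K)*(Y + K) = (-21 + K)*(K + Y))
(-1816 - 1254) + L(43, 58) = (-1816 - 1254) + (43**2 - 21*43 - 21*58 + 43*58) = -3070 + (1849 - 903 - 1218 + 2494) = -3070 + 2222 = -848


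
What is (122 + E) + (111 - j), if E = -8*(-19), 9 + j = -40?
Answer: 434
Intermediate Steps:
j = -49 (j = -9 - 40 = -49)
E = 152
(122 + E) + (111 - j) = (122 + 152) + (111 - 1*(-49)) = 274 + (111 + 49) = 274 + 160 = 434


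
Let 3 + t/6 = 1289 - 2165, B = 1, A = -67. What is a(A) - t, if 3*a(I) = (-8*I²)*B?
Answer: -20090/3 ≈ -6696.7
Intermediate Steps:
a(I) = -8*I²/3 (a(I) = (-8*I²*1)/3 = (-8*I²)/3 = -8*I²/3)
t = -5274 (t = -18 + 6*(1289 - 2165) = -18 + 6*(-876) = -18 - 5256 = -5274)
a(A) - t = -8/3*(-67)² - 1*(-5274) = -8/3*4489 + 5274 = -35912/3 + 5274 = -20090/3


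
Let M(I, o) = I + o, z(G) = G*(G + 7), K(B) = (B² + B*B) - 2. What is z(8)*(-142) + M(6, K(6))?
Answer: -16964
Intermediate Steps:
K(B) = -2 + 2*B² (K(B) = (B² + B²) - 2 = 2*B² - 2 = -2 + 2*B²)
z(G) = G*(7 + G)
z(8)*(-142) + M(6, K(6)) = (8*(7 + 8))*(-142) + (6 + (-2 + 2*6²)) = (8*15)*(-142) + (6 + (-2 + 2*36)) = 120*(-142) + (6 + (-2 + 72)) = -17040 + (6 + 70) = -17040 + 76 = -16964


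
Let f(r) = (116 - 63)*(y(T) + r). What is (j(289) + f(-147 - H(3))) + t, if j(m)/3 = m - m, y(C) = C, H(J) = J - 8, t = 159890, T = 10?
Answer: 152894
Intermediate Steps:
H(J) = -8 + J
j(m) = 0 (j(m) = 3*(m - m) = 3*0 = 0)
f(r) = 530 + 53*r (f(r) = (116 - 63)*(10 + r) = 53*(10 + r) = 530 + 53*r)
(j(289) + f(-147 - H(3))) + t = (0 + (530 + 53*(-147 - (-8 + 3)))) + 159890 = (0 + (530 + 53*(-147 - 1*(-5)))) + 159890 = (0 + (530 + 53*(-147 + 5))) + 159890 = (0 + (530 + 53*(-142))) + 159890 = (0 + (530 - 7526)) + 159890 = (0 - 6996) + 159890 = -6996 + 159890 = 152894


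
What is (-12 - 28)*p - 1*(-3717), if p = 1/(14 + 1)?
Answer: 11143/3 ≈ 3714.3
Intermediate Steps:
p = 1/15 ≈ 0.066667
(-12 - 28)*p - 1*(-3717) = (-12 - 28)*(1/15) - 1*(-3717) = -40*1/15 + 3717 = -8/3 + 3717 = 11143/3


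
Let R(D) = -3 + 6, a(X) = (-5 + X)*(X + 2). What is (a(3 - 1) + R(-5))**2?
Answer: 81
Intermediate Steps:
a(X) = (-5 + X)*(2 + X)
R(D) = 3
(a(3 - 1) + R(-5))**2 = ((-10 + (3 - 1)**2 - 3*(3 - 1)) + 3)**2 = ((-10 + 2**2 - 3*2) + 3)**2 = ((-10 + 4 - 6) + 3)**2 = (-12 + 3)**2 = (-9)**2 = 81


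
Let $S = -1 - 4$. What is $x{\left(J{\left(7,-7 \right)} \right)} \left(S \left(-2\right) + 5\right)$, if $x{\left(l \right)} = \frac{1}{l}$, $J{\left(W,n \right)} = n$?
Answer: $- \frac{15}{7} \approx -2.1429$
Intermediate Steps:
$S = -5$ ($S = -1 - 4 = -5$)
$x{\left(J{\left(7,-7 \right)} \right)} \left(S \left(-2\right) + 5\right) = \frac{\left(-5\right) \left(-2\right) + 5}{-7} = - \frac{10 + 5}{7} = \left(- \frac{1}{7}\right) 15 = - \frac{15}{7}$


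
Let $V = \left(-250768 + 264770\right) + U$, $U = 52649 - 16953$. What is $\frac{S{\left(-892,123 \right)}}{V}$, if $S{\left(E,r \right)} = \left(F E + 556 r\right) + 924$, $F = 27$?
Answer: $\frac{7538}{8283} \approx 0.91006$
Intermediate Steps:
$U = 35696$ ($U = 52649 - 16953 = 35696$)
$S{\left(E,r \right)} = 924 + 27 E + 556 r$ ($S{\left(E,r \right)} = \left(27 E + 556 r\right) + 924 = 924 + 27 E + 556 r$)
$V = 49698$ ($V = \left(-250768 + 264770\right) + 35696 = 14002 + 35696 = 49698$)
$\frac{S{\left(-892,123 \right)}}{V} = \frac{924 + 27 \left(-892\right) + 556 \cdot 123}{49698} = \left(924 - 24084 + 68388\right) \frac{1}{49698} = 45228 \cdot \frac{1}{49698} = \frac{7538}{8283}$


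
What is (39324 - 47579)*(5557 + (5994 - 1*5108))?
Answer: -53186965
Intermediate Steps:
(39324 - 47579)*(5557 + (5994 - 1*5108)) = -8255*(5557 + (5994 - 5108)) = -8255*(5557 + 886) = -8255*6443 = -53186965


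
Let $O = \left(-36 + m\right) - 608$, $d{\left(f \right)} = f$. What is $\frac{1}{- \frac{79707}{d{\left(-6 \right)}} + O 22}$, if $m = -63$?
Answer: $- \frac{2}{4539} \approx -0.00044063$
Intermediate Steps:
$O = -707$ ($O = \left(-36 - 63\right) - 608 = -99 - 608 = -707$)
$\frac{1}{- \frac{79707}{d{\left(-6 \right)}} + O 22} = \frac{1}{- \frac{79707}{-6} - 15554} = \frac{1}{\left(-79707\right) \left(- \frac{1}{6}\right) - 15554} = \frac{1}{\frac{26569}{2} - 15554} = \frac{1}{- \frac{4539}{2}} = - \frac{2}{4539}$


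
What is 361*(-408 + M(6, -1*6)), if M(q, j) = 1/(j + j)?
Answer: -1767817/12 ≈ -1.4732e+5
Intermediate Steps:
M(q, j) = 1/(2*j)
361*(-408 + M(6, -1*6)) = 361*(-408 + 1/(2*((-1*6)))) = 361*(-408 + (½)/(-6)) = 361*(-408 + (½)*(-⅙)) = 361*(-408 - 1/12) = 361*(-4897/12) = -1767817/12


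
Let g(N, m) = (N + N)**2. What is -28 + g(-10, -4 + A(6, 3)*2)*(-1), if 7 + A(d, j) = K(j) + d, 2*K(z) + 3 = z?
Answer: -428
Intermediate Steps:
K(z) = -3/2 + z/2
A(d, j) = -17/2 + d + j/2 (A(d, j) = -7 + ((-3/2 + j/2) + d) = -7 + (-3/2 + d + j/2) = -17/2 + d + j/2)
g(N, m) = 4*N**2 (g(N, m) = (2*N)**2 = 4*N**2)
-28 + g(-10, -4 + A(6, 3)*2)*(-1) = -28 + (4*(-10)**2)*(-1) = -28 + (4*100)*(-1) = -28 + 400*(-1) = -28 - 400 = -428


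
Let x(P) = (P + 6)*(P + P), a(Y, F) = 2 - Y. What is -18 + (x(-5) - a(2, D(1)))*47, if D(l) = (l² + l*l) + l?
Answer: -488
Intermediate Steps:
D(l) = l + 2*l² (D(l) = (l² + l²) + l = 2*l² + l = l + 2*l²)
x(P) = 2*P*(6 + P) (x(P) = (6 + P)*(2*P) = 2*P*(6 + P))
-18 + (x(-5) - a(2, D(1)))*47 = -18 + (2*(-5)*(6 - 5) - (2 - 1*2))*47 = -18 + (2*(-5)*1 - (2 - 2))*47 = -18 + (-10 - 1*0)*47 = -18 + (-10 + 0)*47 = -18 - 10*47 = -18 - 470 = -488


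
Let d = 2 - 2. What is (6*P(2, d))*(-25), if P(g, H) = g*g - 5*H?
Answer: -600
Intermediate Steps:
d = 0
P(g, H) = g² - 5*H
(6*P(2, d))*(-25) = (6*(2² - 5*0))*(-25) = (6*(4 + 0))*(-25) = (6*4)*(-25) = 24*(-25) = -600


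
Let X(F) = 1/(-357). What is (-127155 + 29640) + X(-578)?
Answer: -34812856/357 ≈ -97515.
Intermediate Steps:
X(F) = -1/357
(-127155 + 29640) + X(-578) = (-127155 + 29640) - 1/357 = -97515 - 1/357 = -34812856/357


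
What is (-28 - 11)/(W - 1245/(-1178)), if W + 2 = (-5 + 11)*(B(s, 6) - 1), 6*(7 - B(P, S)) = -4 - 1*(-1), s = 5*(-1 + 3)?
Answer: -45942/44831 ≈ -1.0248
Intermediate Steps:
s = 10 (s = 5*2 = 10)
B(P, S) = 15/2 (B(P, S) = 7 - (-4 - 1*(-1))/6 = 7 - (-4 + 1)/6 = 7 - ⅙*(-3) = 7 + ½ = 15/2)
W = 37 (W = -2 + (-5 + 11)*(15/2 - 1) = -2 + 6*(13/2) = -2 + 39 = 37)
(-28 - 11)/(W - 1245/(-1178)) = (-28 - 11)/(37 - 1245/(-1178)) = -39/(37 - 1245*(-1/1178)) = -39/(37 + 1245/1178) = -39/(44831/1178) = (1178/44831)*(-39) = -45942/44831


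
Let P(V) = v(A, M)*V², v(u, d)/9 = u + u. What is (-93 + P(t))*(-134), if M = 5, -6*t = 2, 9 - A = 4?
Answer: 11122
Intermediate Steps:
A = 5 (A = 9 - 1*4 = 9 - 4 = 5)
t = -⅓ (t = -⅙*2 = -⅓ ≈ -0.33333)
v(u, d) = 18*u (v(u, d) = 9*(u + u) = 9*(2*u) = 18*u)
P(V) = 90*V² (P(V) = (18*5)*V² = 90*V²)
(-93 + P(t))*(-134) = (-93 + 90*(-⅓)²)*(-134) = (-93 + 90*(⅑))*(-134) = (-93 + 10)*(-134) = -83*(-134) = 11122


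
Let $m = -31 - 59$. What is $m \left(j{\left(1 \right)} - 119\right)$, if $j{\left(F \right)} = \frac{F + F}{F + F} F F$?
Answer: $10620$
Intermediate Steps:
$m = -90$
$j{\left(F \right)} = F^{2}$ ($j{\left(F \right)} = \frac{2 F}{2 F} F F = 2 F \frac{1}{2 F} F F = 1 F F = F F = F^{2}$)
$m \left(j{\left(1 \right)} - 119\right) = - 90 \left(1^{2} - 119\right) = - 90 \left(1 - 119\right) = \left(-90\right) \left(-118\right) = 10620$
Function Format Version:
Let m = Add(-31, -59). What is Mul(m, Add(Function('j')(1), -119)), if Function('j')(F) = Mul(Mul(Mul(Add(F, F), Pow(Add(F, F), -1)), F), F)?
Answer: 10620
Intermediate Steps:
m = -90
Function('j')(F) = Pow(F, 2) (Function('j')(F) = Mul(Mul(Mul(Mul(2, F), Pow(Mul(2, F), -1)), F), F) = Mul(Mul(Mul(Mul(2, F), Mul(Rational(1, 2), Pow(F, -1))), F), F) = Mul(Mul(1, F), F) = Mul(F, F) = Pow(F, 2))
Mul(m, Add(Function('j')(1), -119)) = Mul(-90, Add(Pow(1, 2), -119)) = Mul(-90, Add(1, -119)) = Mul(-90, -118) = 10620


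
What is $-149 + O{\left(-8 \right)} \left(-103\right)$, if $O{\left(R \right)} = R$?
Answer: $675$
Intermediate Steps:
$-149 + O{\left(-8 \right)} \left(-103\right) = -149 - -824 = -149 + 824 = 675$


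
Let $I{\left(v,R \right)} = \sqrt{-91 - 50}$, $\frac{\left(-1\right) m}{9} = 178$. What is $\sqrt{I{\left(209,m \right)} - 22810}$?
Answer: $\sqrt{-22810 + i \sqrt{141}} \approx 0.0393 + 151.03 i$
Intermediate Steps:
$m = -1602$ ($m = \left(-9\right) 178 = -1602$)
$I{\left(v,R \right)} = i \sqrt{141}$ ($I{\left(v,R \right)} = \sqrt{-141} = i \sqrt{141}$)
$\sqrt{I{\left(209,m \right)} - 22810} = \sqrt{i \sqrt{141} - 22810} = \sqrt{-22810 + i \sqrt{141}}$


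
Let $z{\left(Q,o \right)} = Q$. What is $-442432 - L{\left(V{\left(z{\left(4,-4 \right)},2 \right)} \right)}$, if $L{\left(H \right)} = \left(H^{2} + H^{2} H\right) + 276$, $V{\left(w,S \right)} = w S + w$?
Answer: $-444580$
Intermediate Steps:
$V{\left(w,S \right)} = w + S w$ ($V{\left(w,S \right)} = S w + w = w + S w$)
$L{\left(H \right)} = 276 + H^{2} + H^{3}$ ($L{\left(H \right)} = \left(H^{2} + H^{3}\right) + 276 = 276 + H^{2} + H^{3}$)
$-442432 - L{\left(V{\left(z{\left(4,-4 \right)},2 \right)} \right)} = -442432 - \left(276 + \left(4 \left(1 + 2\right)\right)^{2} + \left(4 \left(1 + 2\right)\right)^{3}\right) = -442432 - \left(276 + \left(4 \cdot 3\right)^{2} + \left(4 \cdot 3\right)^{3}\right) = -442432 - \left(276 + 12^{2} + 12^{3}\right) = -442432 - \left(276 + 144 + 1728\right) = -442432 - 2148 = -444580$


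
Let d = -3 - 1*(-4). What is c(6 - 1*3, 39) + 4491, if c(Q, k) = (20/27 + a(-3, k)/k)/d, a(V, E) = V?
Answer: 1576574/351 ≈ 4491.7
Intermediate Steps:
d = 1 (d = -3 + 4 = 1)
c(Q, k) = 20/27 - 3/k (c(Q, k) = (20/27 - 3/k)/1 = (20*(1/27) - 3/k)*1 = (20/27 - 3/k)*1 = 20/27 - 3/k)
c(6 - 1*3, 39) + 4491 = (20/27 - 3/39) + 4491 = (20/27 - 3*1/39) + 4491 = (20/27 - 1/13) + 4491 = 233/351 + 4491 = 1576574/351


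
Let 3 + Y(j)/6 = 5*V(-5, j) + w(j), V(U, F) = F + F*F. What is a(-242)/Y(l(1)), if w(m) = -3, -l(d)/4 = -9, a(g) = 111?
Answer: 37/13308 ≈ 0.0027803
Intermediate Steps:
V(U, F) = F + F²
l(d) = 36 (l(d) = -4*(-9) = 36)
Y(j) = -36 + 30*j*(1 + j) (Y(j) = -18 + 6*(5*(j*(1 + j)) - 3) = -18 + 6*(5*j*(1 + j) - 3) = -18 + 6*(-3 + 5*j*(1 + j)) = -18 + (-18 + 30*j*(1 + j)) = -36 + 30*j*(1 + j))
a(-242)/Y(l(1)) = 111/(-36 + 30*36*(1 + 36)) = 111/(-36 + 30*36*37) = 111/(-36 + 39960) = 111/39924 = 111*(1/39924) = 37/13308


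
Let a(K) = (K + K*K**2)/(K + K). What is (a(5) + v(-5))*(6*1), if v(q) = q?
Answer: 48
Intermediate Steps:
a(K) = (K + K**3)/(2*K) (a(K) = (K + K**3)/((2*K)) = (K + K**3)*(1/(2*K)) = (K + K**3)/(2*K))
(a(5) + v(-5))*(6*1) = ((1/2 + (1/2)*5**2) - 5)*(6*1) = ((1/2 + (1/2)*25) - 5)*6 = ((1/2 + 25/2) - 5)*6 = (13 - 5)*6 = 8*6 = 48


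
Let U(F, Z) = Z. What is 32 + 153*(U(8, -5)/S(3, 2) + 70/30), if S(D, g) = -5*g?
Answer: 931/2 ≈ 465.50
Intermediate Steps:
32 + 153*(U(8, -5)/S(3, 2) + 70/30) = 32 + 153*(-5/((-5*2)) + 70/30) = 32 + 153*(-5/(-10) + 70*(1/30)) = 32 + 153*(-5*(-⅒) + 7/3) = 32 + 153*(½ + 7/3) = 32 + 153*(17/6) = 32 + 867/2 = 931/2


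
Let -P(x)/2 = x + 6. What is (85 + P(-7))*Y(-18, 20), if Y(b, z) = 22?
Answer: 1914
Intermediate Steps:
P(x) = -12 - 2*x (P(x) = -2*(x + 6) = -2*(6 + x) = -12 - 2*x)
(85 + P(-7))*Y(-18, 20) = (85 + (-12 - 2*(-7)))*22 = (85 + (-12 + 14))*22 = (85 + 2)*22 = 87*22 = 1914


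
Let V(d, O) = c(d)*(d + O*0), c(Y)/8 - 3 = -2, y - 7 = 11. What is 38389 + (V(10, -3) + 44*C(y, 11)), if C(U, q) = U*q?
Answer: 47181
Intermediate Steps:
y = 18 (y = 7 + 11 = 18)
c(Y) = 8 (c(Y) = 24 + 8*(-2) = 24 - 16 = 8)
V(d, O) = 8*d (V(d, O) = 8*(d + O*0) = 8*(d + 0) = 8*d)
38389 + (V(10, -3) + 44*C(y, 11)) = 38389 + (8*10 + 44*(18*11)) = 38389 + (80 + 44*198) = 38389 + (80 + 8712) = 38389 + 8792 = 47181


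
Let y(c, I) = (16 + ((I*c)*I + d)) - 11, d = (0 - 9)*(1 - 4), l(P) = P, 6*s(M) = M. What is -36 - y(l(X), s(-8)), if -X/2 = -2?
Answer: -676/9 ≈ -75.111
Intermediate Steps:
X = 4 (X = -2*(-2) = 4)
s(M) = M/6
d = 27 (d = -9*(-3) = 27)
y(c, I) = 32 + c*I² (y(c, I) = (16 + ((I*c)*I + 27)) - 11 = (16 + (c*I² + 27)) - 11 = (16 + (27 + c*I²)) - 11 = (43 + c*I²) - 11 = 32 + c*I²)
-36 - y(l(X), s(-8)) = -36 - (32 + 4*((⅙)*(-8))²) = -36 - (32 + 4*(-4/3)²) = -36 - (32 + 4*(16/9)) = -36 - (32 + 64/9) = -36 - 1*352/9 = -36 - 352/9 = -676/9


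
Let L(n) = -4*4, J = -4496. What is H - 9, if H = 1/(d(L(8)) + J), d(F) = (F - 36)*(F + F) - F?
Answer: -25345/2816 ≈ -9.0004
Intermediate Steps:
L(n) = -16
d(F) = -F + 2*F*(-36 + F) (d(F) = (-36 + F)*(2*F) - F = 2*F*(-36 + F) - F = -F + 2*F*(-36 + F))
H = -1/2816 (H = 1/(-16*(-73 + 2*(-16)) - 4496) = 1/(-16*(-73 - 32) - 4496) = 1/(-16*(-105) - 4496) = 1/(1680 - 4496) = 1/(-2816) = -1/2816 ≈ -0.00035511)
H - 9 = -1/2816 - 9 = -25345/2816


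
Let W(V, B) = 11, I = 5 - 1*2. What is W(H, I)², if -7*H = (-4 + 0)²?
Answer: 121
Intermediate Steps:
I = 3 (I = 5 - 2 = 3)
H = -16/7 (H = -(-4 + 0)²/7 = -⅐*(-4)² = -⅐*16 = -16/7 ≈ -2.2857)
W(H, I)² = 11² = 121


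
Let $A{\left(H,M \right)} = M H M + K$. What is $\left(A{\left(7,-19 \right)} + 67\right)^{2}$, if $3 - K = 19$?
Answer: $6646084$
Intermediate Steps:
$K = -16$ ($K = 3 - 19 = -16$)
$A{\left(H,M \right)} = -16 + H M^{2}$ ($A{\left(H,M \right)} = M H M - 16 = H M M - 16 = H M^{2} - 16 = -16 + H M^{2}$)
$\left(A{\left(7,-19 \right)} + 67\right)^{2} = \left(\left(-16 + 7 \left(-19\right)^{2}\right) + 67\right)^{2} = \left(\left(-16 + 7 \cdot 361\right) + 67\right)^{2} = \left(\left(-16 + 2527\right) + 67\right)^{2} = \left(2511 + 67\right)^{2} = 2578^{2} = 6646084$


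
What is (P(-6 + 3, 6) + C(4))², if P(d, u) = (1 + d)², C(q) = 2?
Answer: 36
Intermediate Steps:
(P(-6 + 3, 6) + C(4))² = ((1 + (-6 + 3))² + 2)² = ((1 - 3)² + 2)² = ((-2)² + 2)² = (4 + 2)² = 6² = 36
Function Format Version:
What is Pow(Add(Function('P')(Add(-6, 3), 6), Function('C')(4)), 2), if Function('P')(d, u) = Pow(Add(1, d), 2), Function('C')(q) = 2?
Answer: 36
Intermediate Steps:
Pow(Add(Function('P')(Add(-6, 3), 6), Function('C')(4)), 2) = Pow(Add(Pow(Add(1, Add(-6, 3)), 2), 2), 2) = Pow(Add(Pow(Add(1, -3), 2), 2), 2) = Pow(Add(Pow(-2, 2), 2), 2) = Pow(Add(4, 2), 2) = Pow(6, 2) = 36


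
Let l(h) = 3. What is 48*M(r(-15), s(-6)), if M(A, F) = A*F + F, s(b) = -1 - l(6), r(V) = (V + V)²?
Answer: -172992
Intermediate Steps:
r(V) = 4*V² (r(V) = (2*V)² = 4*V²)
s(b) = -4 (s(b) = -1 - 1*3 = -1 - 3 = -4)
M(A, F) = F + A*F
48*M(r(-15), s(-6)) = 48*(-4*(1 + 4*(-15)²)) = 48*(-4*(1 + 4*225)) = 48*(-4*(1 + 900)) = 48*(-4*901) = 48*(-3604) = -172992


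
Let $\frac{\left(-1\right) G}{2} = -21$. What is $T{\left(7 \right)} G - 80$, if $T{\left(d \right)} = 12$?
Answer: $424$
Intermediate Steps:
$G = 42$ ($G = \left(-2\right) \left(-21\right) = 42$)
$T{\left(7 \right)} G - 80 = 12 \cdot 42 - 80 = 504 - 80 = 424$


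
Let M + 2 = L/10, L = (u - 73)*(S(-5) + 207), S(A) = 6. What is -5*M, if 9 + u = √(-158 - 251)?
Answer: 8743 - 213*I*√409/2 ≈ 8743.0 - 2153.8*I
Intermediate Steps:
u = -9 + I*√409 (u = -9 + √(-158 - 251) = -9 + √(-409) = -9 + I*√409 ≈ -9.0 + 20.224*I)
L = -17466 + 213*I*√409 (L = ((-9 + I*√409) - 73)*(6 + 207) = (-82 + I*√409)*213 = -17466 + 213*I*√409 ≈ -17466.0 + 4307.7*I)
M = -8743/5 + 213*I*√409/10 (M = -2 + (-17466 + 213*I*√409)/10 = -2 + (-17466 + 213*I*√409)*(⅒) = -2 + (-8733/5 + 213*I*√409/10) = -8743/5 + 213*I*√409/10 ≈ -1748.6 + 430.77*I)
-5*M = -5*(-8743/5 + 213*I*√409/10) = 8743 - 213*I*√409/2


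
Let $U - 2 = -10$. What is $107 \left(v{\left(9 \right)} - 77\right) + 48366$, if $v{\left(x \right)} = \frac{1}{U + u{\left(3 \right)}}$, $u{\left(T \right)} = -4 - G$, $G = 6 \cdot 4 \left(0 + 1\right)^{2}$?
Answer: $\frac{1444465}{36} \approx 40124.0$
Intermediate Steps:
$U = -8$ ($U = 2 - 10 = -8$)
$G = 24$ ($G = 24 \cdot 1^{2} = 24 \cdot 1 = 24$)
$u{\left(T \right)} = -28$ ($u{\left(T \right)} = -4 - 24 = -28$)
$v{\left(x \right)} = - \frac{1}{36}$ ($v{\left(x \right)} = \frac{1}{-8 - 28} = \frac{1}{-36} = - \frac{1}{36}$)
$107 \left(v{\left(9 \right)} - 77\right) + 48366 = 107 \left(- \frac{1}{36} - 77\right) + 48366 = 107 \left(- \frac{2773}{36}\right) + 48366 = - \frac{296711}{36} + 48366 = \frac{1444465}{36}$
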